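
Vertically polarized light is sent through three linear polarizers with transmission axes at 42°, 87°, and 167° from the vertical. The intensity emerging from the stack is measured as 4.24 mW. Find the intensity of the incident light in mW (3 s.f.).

I₁ = I₀ cos²(42° − 0°) = I₀ cos²(42°) = 0.5523 I₀.
I₂ = I₁ cos²(87° − 42°) = 0.5523 I₀ · cos²(45°) = 0.2761 I₀.
I₃ = I₂ cos²(167° − 87°) = 0.2761 I₀ · cos²(80°) = 0.008326 I₀.
So 4.24 mW = 0.008326 I₀, giving I₀ = 4.24/0.008326 = 509.2 mW.

I₀ ≈ 509 mW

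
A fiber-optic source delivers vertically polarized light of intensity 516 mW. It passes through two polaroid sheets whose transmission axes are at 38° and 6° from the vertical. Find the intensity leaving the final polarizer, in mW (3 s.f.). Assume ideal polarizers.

I₁ = 516 mW · cos²(38°) = 320.4 mW.
I₂ = I₁ · cos²(32°) = 320.4 · 0.7192 = 230.4 mW.

I ≈ 230 mW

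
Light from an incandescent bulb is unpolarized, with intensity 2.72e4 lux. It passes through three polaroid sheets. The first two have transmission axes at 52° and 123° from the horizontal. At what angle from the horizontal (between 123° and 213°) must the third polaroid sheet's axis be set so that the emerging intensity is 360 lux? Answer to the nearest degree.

θ ≈ 183°

Unpolarized light through the first polarizer → I₁ = ½ I₀, now polarized at 52°.
I₂ = I₁ cos²(123° − 52°) = 0.5 I₀ · cos²(71°) = 0.053 I₀.
Target fraction: 360 / 2.72e4 lux = 0.01324 of I₀.
Need I₃/I₀ = 0.01324, so cos²(θ − 123°) = 0.01324 / 0.053 = 0.2497.
θ − 123° = arccos(√0.2497) = 60.0°, giving θ ≈ 123 + 60.0 = 183.0°.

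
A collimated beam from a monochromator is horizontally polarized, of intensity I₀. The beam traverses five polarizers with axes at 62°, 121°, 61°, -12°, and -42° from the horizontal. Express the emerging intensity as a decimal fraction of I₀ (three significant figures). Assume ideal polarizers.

By Malus's law, I₁ = I₀ cos²(62° − 0°) = I₀ cos²(62°) = 0.2204 I₀.
I₂ = I₁ cos²(121° − 62°) = 0.2204 I₀ · cos²(59°) = 0.05847 I₀.
I₃ = I₂ cos²(61° − 121°) = 0.05847 I₀ · cos²(60°) = 0.01462 I₀.
I₄ = I₃ cos²(-12° − 61°) = 0.01462 I₀ · cos²(73°) = 0.001249 I₀.
I₅ = I₄ cos²(-42° + 12°) = 0.001249 I₀ · cos²(30°) = 0.0009371 I₀.
Transmitted fraction = 0.0009371.

≈ 0.000937 I₀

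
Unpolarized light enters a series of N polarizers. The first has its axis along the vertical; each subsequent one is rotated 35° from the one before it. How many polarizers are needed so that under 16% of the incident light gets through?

N = 4

First polarizer halves the unpolarized light: factor 1/2.
Each further stage multiplies by cos²(35°) = 0.671.
After N polarizers: T = 0.5·0.671^(N−1). Require T < 0.16 ⇒ N−1 > ln(0.16/0.5)/ln(0.671) = 2.86, so N−1 ≥ 3 and N = 4.
Check: N=4 gives T = 0.1511 < 0.16; N=3 gives T = 0.2251.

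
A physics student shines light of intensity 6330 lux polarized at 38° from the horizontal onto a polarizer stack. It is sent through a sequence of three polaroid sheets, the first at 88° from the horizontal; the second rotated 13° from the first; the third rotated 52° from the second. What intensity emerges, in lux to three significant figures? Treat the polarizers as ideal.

By Malus's law, I₁ = 6330 lux · cos²(50°) = 2615 lux.
I₂ = I₁ · cos²(13°) = 2615 · 0.9494 = 2483 lux.
I₃ = I₂ · cos²(52°) = 2483 · 0.379 = 941.2 lux.

I ≈ 941 lux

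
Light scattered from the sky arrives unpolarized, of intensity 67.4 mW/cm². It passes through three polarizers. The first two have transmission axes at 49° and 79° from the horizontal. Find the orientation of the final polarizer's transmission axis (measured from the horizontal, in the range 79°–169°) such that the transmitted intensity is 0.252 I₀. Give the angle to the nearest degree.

θ ≈ 114°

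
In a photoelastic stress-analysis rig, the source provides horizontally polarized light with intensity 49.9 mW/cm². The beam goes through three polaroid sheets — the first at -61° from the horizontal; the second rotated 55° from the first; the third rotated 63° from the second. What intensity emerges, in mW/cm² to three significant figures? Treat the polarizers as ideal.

I ≈ 0.795 mW/cm²

By Malus's law, I₁ = 49.9 mW/cm² · cos²(61°) = 11.73 mW/cm².
I₂ = I₁ · cos²(55°) = 11.73 · 0.329 = 3.859 mW/cm².
I₃ = I₂ · cos²(63°) = 3.859 · 0.2061 = 0.7953 mW/cm².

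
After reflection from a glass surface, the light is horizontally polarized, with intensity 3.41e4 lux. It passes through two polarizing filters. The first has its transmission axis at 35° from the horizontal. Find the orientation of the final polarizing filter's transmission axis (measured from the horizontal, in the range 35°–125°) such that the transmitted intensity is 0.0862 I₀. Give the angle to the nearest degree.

By Malus's law, I₁ = I₀ cos²(35° − 0°) = I₀ cos²(35°) = 0.671 I₀.
Need I₂/I₀ = 0.0862, so cos²(θ − 35°) = 0.0862 / 0.671 = 0.1285.
θ − 35° = arccos(√0.1285) = 69.0°, giving θ ≈ 35 + 69.0 = 104.0°.

θ ≈ 104°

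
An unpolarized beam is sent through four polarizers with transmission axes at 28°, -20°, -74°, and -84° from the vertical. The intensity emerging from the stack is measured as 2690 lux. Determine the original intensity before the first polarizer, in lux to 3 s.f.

I₀ ≈ 3.59e4 lux

Unpolarized light through the first polarizer → I₁ = ½ I₀, now polarized at 28°.
I₂ = I₁ cos²(-20° − 28°) = 0.5 I₀ · cos²(48°) = 0.2239 I₀.
I₃ = I₂ cos²(-74° + 20°) = 0.2239 I₀ · cos²(54°) = 0.07734 I₀.
I₄ = I₃ cos²(-84° + 74°) = 0.07734 I₀ · cos²(10°) = 0.07501 I₀.
So 2690 lux = 0.07501 I₀, giving I₀ = 2690/0.07501 = 3.586e+04 lux.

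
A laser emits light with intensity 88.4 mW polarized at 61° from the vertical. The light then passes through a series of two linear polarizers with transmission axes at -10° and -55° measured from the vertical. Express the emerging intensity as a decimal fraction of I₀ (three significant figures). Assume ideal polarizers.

I/I₀ ≈ 0.0530

By Malus's law, I₁ = 88.4 mW · cos²(71°) = 9.37 mW.
I₂ = I₁ · cos²(45°) = 9.37 · 0.5 = 4.685 mW.
Transmitted fraction = 0.053.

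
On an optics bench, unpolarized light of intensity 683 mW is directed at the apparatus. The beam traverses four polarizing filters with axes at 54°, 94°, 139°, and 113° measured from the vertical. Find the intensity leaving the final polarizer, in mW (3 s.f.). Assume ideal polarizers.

I ≈ 80.9 mW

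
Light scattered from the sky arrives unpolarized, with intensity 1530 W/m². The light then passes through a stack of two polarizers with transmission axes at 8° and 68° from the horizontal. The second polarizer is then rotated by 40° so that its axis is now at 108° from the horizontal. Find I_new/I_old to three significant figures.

Before rotation:
Unpolarized light through the first polarizer → I₁ = ½ I₀, now polarized at 8°.
I₂ = I₁ cos²(68° − 8°) = 0.5 I₀ · cos²(60°) = 0.125 I₀.
After rotation:
Unpolarized light through the first polarizer → I₁ = ½ I₀, now polarized at 8°.
Angle between axes 1 and 2: 80°. I₂ = 0.5 I₀ · cos²(80°) = 0.01508 I₀.
Ratio = 0.01508 / 0.125 = 0.1206.

I_new/I_old ≈ 0.121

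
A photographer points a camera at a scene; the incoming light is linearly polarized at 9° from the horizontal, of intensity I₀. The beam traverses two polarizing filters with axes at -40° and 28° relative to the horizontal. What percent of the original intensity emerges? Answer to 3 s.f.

≈ 6.04%

I₁ = I₀ cos²(-40° − 9°) = I₀ cos²(49°) = 0.4304 I₀.
I₂ = I₁ cos²(28° + 40°) = 0.4304 I₀ · cos²(68°) = 0.0604 I₀.
That is 6.04% of the incident intensity.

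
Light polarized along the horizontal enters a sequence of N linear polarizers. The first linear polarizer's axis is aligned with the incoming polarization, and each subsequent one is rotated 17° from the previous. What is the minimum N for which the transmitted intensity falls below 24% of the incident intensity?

First polarizer is aligned with the polarization: full transmission.
Each further stage multiplies by cos²(17°) = 0.9145.
After N polarizers: T = 0.9145^(N−1). Require T < 0.24 ⇒ N−1 > ln(0.24)/ln(0.9145) = 15.97, so N−1 ≥ 16 and N = 17.
Check: N=17 gives T = 0.2394 < 0.24; N=16 gives T = 0.2618.

N = 17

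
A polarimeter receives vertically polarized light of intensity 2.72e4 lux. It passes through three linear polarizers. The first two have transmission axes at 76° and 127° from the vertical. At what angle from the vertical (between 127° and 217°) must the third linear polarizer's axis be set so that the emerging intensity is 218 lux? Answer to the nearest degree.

θ ≈ 181°

I₁ = I₀ cos²(76° − 0°) = I₀ cos²(76°) = 0.05853 I₀.
I₂ = I₁ cos²(127° − 76°) = 0.05853 I₀ · cos²(51°) = 0.02318 I₀.
Target fraction: 218 / 2.72e4 lux = 0.008015 of I₀.
Need I₃/I₀ = 0.008015, so cos²(θ − 127°) = 0.008015 / 0.02318 = 0.3458.
θ − 127° = arccos(√0.3458) = 54.0°, giving θ ≈ 127 + 54.0 = 181.0°.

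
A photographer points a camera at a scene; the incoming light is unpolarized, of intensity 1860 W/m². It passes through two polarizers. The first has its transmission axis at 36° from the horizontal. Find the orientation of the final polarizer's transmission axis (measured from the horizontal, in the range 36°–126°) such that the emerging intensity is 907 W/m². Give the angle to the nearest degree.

θ ≈ 45°

Unpolarized light through the first polarizer → I₁ = ½ I₀, now polarized at 36°.
Target fraction: 907 / 1860 W/m² = 0.4876 of I₀.
Need I₂/I₀ = 0.4876, so cos²(θ − 36°) = 0.4876 / 0.5 = 0.9753.
θ − 36° = arccos(√0.9753) = 9.0°, giving θ ≈ 36 + 9.0 = 45.0°.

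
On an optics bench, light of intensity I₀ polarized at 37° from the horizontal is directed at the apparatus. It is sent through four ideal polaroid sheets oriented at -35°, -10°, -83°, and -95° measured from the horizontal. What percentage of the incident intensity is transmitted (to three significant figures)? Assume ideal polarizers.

≈ 0.641%

By Malus's law, I₁ = I₀ cos²(-35° − 37°) = I₀ cos²(72°) = 0.09549 I₀.
I₂ = I₁ cos²(-10° + 35°) = 0.09549 I₀ · cos²(25°) = 0.07844 I₀.
I₃ = I₂ cos²(-83° + 10°) = 0.07844 I₀ · cos²(73°) = 0.006705 I₀.
I₄ = I₃ cos²(-95° + 83°) = 0.006705 I₀ · cos²(12°) = 0.006415 I₀.
That is 0.6415% of the incident intensity.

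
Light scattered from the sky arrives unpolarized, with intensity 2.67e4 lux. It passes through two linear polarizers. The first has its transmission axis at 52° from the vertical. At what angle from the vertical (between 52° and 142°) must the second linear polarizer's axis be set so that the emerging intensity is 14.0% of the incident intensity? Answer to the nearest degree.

θ ≈ 110°

Unpolarized light through the first polarizer → I₁ = ½ I₀, now polarized at 52°.
Need I₂/I₀ = 0.14, so cos²(θ − 52°) = 0.14 / 0.5 = 0.28.
θ − 52° = arccos(√0.28) = 58.1°, giving θ ≈ 52 + 58.1 = 110.1°.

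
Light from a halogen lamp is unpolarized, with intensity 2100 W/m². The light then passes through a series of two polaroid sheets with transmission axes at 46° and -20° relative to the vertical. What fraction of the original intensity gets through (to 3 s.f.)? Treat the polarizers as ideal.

Unpolarized light through the first polarizer → I₁ = 2100 W/m²/2 = 1050 W/m², polarized at 46°.
I₂ = I₁ · cos²(66°) = 1050 · 0.1654 = 173.7 W/m².
Transmitted fraction = 0.08272.

I/I₀ ≈ 0.0827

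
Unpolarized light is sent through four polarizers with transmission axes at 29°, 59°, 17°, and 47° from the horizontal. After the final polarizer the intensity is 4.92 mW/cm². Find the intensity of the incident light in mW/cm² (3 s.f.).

Unpolarized light through the first polarizer → I₁ = ½ I₀, now polarized at 29°.
I₂ = I₁ cos²(59° − 29°) = 0.5 I₀ · cos²(30°) = 0.375 I₀.
I₃ = I₂ cos²(17° − 59°) = 0.375 I₀ · cos²(42°) = 0.2071 I₀.
I₄ = I₃ cos²(47° − 17°) = 0.2071 I₀ · cos²(30°) = 0.1553 I₀.
So 4.92 mW/cm² = 0.1553 I₀, giving I₀ = 4.92/0.1553 = 31.68 mW/cm².

I₀ ≈ 31.7 mW/cm²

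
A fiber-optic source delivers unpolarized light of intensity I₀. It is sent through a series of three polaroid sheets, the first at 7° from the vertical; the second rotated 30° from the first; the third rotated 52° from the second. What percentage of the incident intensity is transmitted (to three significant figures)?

≈ 14.2%

Unpolarized light through the first polarizer → I₁ = ½ I₀, now polarized at 7°.
I₂ = I₁ cos²(30°) = 0.5 · 0.75 I₀ = 0.375 I₀.
I₃ = I₂ cos²(52°) = 0.375 · 0.379 I₀ = 0.1421 I₀.
That is 14.21% of the incident intensity.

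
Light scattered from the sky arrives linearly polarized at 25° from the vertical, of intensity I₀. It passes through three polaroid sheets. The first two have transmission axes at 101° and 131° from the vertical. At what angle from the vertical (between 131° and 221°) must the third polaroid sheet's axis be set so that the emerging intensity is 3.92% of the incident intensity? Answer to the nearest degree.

θ ≈ 150°

By Malus's law, I₁ = I₀ cos²(101° − 25°) = I₀ cos²(76°) = 0.05853 I₀.
I₂ = I₁ cos²(131° − 101°) = 0.05853 I₀ · cos²(30°) = 0.04389 I₀.
Need I₃/I₀ = 0.0392, so cos²(θ − 131°) = 0.0392 / 0.04389 = 0.893.
θ − 131° = arccos(√0.893) = 19.1°, giving θ ≈ 131 + 19.1 = 150.1°.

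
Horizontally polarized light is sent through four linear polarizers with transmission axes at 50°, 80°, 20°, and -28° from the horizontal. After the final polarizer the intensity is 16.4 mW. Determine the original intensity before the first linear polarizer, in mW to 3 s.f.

I₀ ≈ 473 mW

I₁ = I₀ cos²(50° − 0°) = I₀ cos²(50°) = 0.4132 I₀.
I₂ = I₁ cos²(80° − 50°) = 0.4132 I₀ · cos²(30°) = 0.3099 I₀.
I₃ = I₂ cos²(20° − 80°) = 0.3099 I₀ · cos²(60°) = 0.07747 I₀.
I₄ = I₃ cos²(-28° − 20°) = 0.07747 I₀ · cos²(48°) = 0.03469 I₀.
So 16.4 mW = 0.03469 I₀, giving I₀ = 16.4/0.03469 = 472.8 mW.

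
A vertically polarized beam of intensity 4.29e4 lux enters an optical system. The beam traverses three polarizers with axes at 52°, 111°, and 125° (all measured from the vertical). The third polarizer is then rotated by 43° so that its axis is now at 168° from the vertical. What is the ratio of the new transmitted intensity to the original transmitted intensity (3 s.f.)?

Before rotation:
I₁ = I₀ cos²(52° − 0°) = I₀ cos²(52°) = 0.379 I₀.
I₂ = I₁ cos²(111° − 52°) = 0.379 I₀ · cos²(59°) = 0.1005 I₀.
I₃ = I₂ cos²(125° − 111°) = 0.1005 I₀ · cos²(14°) = 0.09466 I₀.
After rotation:
I₁ = I₀ cos²(52° − 0°) = I₀ cos²(52°) = 0.379 I₀.
I₂ = I₁ cos²(111° − 52°) = 0.379 I₀ · cos²(59°) = 0.1005 I₀.
I₃ = I₂ cos²(168° − 111°) = 0.1005 I₀ · cos²(57°) = 0.02982 I₀.
Ratio = 0.02982 / 0.09466 = 0.3151.

I_new/I_old ≈ 0.315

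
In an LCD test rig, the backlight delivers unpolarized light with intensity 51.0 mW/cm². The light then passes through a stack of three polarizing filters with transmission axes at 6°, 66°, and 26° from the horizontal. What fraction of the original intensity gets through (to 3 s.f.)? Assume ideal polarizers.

I/I₀ ≈ 0.0734

Unpolarized light through the first polarizer → I₁ = 51.0 mW/cm²/2 = 25.5 mW/cm², polarized at 6°.
I₂ = I₁ · cos²(60°) = 25.5 · 0.25 = 6.375 mW/cm².
I₃ = I₂ · cos²(40°) = 6.375 · 0.5868 = 3.741 mW/cm².
Transmitted fraction = 0.07335.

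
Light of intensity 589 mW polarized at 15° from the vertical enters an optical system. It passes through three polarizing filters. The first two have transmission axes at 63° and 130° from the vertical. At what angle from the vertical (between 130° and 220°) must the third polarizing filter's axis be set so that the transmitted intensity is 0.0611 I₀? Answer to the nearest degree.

θ ≈ 149°

By Malus's law, I₁ = I₀ cos²(63° − 15°) = I₀ cos²(48°) = 0.4477 I₀.
I₂ = I₁ cos²(130° − 63°) = 0.4477 I₀ · cos²(67°) = 0.06836 I₀.
Need I₃/I₀ = 0.0611, so cos²(θ − 130°) = 0.0611 / 0.06836 = 0.8938.
θ − 130° = arccos(√0.8938) = 19.0°, giving θ ≈ 130 + 19.0 = 149.0°.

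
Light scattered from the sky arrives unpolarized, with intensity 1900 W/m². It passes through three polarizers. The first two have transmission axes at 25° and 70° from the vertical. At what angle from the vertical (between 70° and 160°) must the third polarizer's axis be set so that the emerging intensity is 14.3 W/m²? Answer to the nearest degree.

Unpolarized light through the first polarizer → I₁ = ½ I₀, now polarized at 25°.
I₂ = I₁ cos²(70° − 25°) = 0.5 I₀ · cos²(45°) = 0.25 I₀.
Target fraction: 14.3 / 1900 W/m² = 0.007526 of I₀.
Need I₃/I₀ = 0.007526, so cos²(θ − 70°) = 0.007526 / 0.25 = 0.03011.
θ − 70° = arccos(√0.03011) = 80.0°, giving θ ≈ 70 + 80.0 = 150.0°.

θ ≈ 150°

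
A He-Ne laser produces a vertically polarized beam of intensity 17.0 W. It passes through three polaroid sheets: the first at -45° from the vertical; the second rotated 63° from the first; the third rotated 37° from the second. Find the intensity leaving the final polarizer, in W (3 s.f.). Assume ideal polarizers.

I ≈ 1.12 W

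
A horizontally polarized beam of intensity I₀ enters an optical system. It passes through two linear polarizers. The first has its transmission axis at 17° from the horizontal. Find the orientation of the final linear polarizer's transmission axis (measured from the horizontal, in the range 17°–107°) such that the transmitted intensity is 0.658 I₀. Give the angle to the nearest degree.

By Malus's law, I₁ = I₀ cos²(17° − 0°) = I₀ cos²(17°) = 0.9145 I₀.
Need I₂/I₀ = 0.658, so cos²(θ − 17°) = 0.658 / 0.9145 = 0.7195.
θ − 17° = arccos(√0.7195) = 32.0°, giving θ ≈ 17 + 32.0 = 49.0°.

θ ≈ 49°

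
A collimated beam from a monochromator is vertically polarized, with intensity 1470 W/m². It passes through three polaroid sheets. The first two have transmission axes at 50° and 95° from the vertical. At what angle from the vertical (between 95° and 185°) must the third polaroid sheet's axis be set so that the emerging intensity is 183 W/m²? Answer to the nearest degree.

θ ≈ 134°

I₁ = I₀ cos²(50° − 0°) = I₀ cos²(50°) = 0.4132 I₀.
I₂ = I₁ cos²(95° − 50°) = 0.4132 I₀ · cos²(45°) = 0.2066 I₀.
Target fraction: 183 / 1470 W/m² = 0.1245 of I₀.
Need I₃/I₀ = 0.1245, so cos²(θ − 95°) = 0.1245 / 0.2066 = 0.6026.
θ − 95° = arccos(√0.6026) = 39.1°, giving θ ≈ 95 + 39.1 = 134.1°.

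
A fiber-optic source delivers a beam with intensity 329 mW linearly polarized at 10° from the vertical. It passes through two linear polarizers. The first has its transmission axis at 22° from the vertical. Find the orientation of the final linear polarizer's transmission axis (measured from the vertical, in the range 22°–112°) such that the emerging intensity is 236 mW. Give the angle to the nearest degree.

θ ≈ 52°

I₁ = I₀ cos²(22° − 10°) = I₀ cos²(12°) = 0.9568 I₀.
Target fraction: 236 / 329 mW = 0.7173 of I₀.
Need I₂/I₀ = 0.7173, so cos²(θ − 22°) = 0.7173 / 0.9568 = 0.7497.
θ − 22° = arccos(√0.7497) = 30.0°, giving θ ≈ 22 + 30.0 = 52.0°.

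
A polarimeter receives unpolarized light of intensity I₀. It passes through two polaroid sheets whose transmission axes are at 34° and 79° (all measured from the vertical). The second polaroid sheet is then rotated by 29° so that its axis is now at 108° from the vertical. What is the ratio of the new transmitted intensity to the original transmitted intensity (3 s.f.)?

Before rotation:
Unpolarized light through the first polarizer → I₁ = ½ I₀, now polarized at 34°.
I₂ = I₁ cos²(79° − 34°) = 0.5 I₀ · cos²(45°) = 0.25 I₀.
After rotation:
Unpolarized light through the first polarizer → I₁ = ½ I₀, now polarized at 34°.
I₂ = I₁ cos²(108° − 34°) = 0.5 I₀ · cos²(74°) = 0.03799 I₀.
Ratio = 0.03799 / 0.25 = 0.152.

I_new/I_old ≈ 0.152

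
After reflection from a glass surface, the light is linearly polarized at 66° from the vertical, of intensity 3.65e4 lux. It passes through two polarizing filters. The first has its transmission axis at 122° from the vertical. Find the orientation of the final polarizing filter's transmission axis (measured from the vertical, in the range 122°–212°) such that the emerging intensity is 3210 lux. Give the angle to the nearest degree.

θ ≈ 180°

By Malus's law, I₁ = I₀ cos²(122° − 66°) = I₀ cos²(56°) = 0.3127 I₀.
Target fraction: 3210 / 3.65e4 lux = 0.08795 of I₀.
Need I₂/I₀ = 0.08795, so cos²(θ − 122°) = 0.08795 / 0.3127 = 0.2812.
θ − 122° = arccos(√0.2812) = 58.0°, giving θ ≈ 122 + 58.0 = 180.0°.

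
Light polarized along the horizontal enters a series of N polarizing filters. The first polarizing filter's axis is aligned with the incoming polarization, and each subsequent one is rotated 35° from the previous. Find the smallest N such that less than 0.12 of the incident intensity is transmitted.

First polarizer is aligned with the polarization: full transmission.
Each further stage multiplies by cos²(35°) = 0.671.
After N polarizers: T = 0.671^(N−1). Require T < 0.12 ⇒ N−1 > ln(0.12)/ln(0.671) = 5.31, so N−1 ≥ 6 and N = 7.
Check: N=7 gives T = 0.09128 < 0.12; N=6 gives T = 0.136.

N = 7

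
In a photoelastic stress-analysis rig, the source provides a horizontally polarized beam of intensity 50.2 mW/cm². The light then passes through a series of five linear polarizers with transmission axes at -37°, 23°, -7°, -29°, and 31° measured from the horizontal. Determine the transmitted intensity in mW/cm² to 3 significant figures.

I ≈ 1.29 mW/cm²

I₁ = 50.2 mW/cm² · cos²(37°) = 32.02 mW/cm².
I₂ = I₁ · cos²(60°) = 32.02 · 0.25 = 8.005 mW/cm².
I₃ = I₂ · cos²(30°) = 8.005 · 0.75 = 6.003 mW/cm².
I₄ = I₃ · cos²(22°) = 6.003 · 0.8597 = 5.161 mW/cm².
I₅ = I₄ · cos²(60°) = 5.161 · 0.25 = 1.29 mW/cm².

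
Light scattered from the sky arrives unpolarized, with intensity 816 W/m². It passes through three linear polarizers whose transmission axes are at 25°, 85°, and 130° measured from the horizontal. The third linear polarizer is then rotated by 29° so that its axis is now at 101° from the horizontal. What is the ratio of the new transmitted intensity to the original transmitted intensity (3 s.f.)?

I_new/I_old ≈ 1.85

Before rotation:
Unpolarized light through the first polarizer → I₁ = ½ I₀, now polarized at 25°.
I₂ = I₁ cos²(85° − 25°) = 0.5 I₀ · cos²(60°) = 0.125 I₀.
I₃ = I₂ cos²(130° − 85°) = 0.125 I₀ · cos²(45°) = 0.0625 I₀.
After rotation:
Unpolarized light through the first polarizer → I₁ = ½ I₀, now polarized at 25°.
I₂ = I₁ cos²(85° − 25°) = 0.5 I₀ · cos²(60°) = 0.125 I₀.
I₃ = I₂ cos²(101° − 85°) = 0.125 I₀ · cos²(16°) = 0.1155 I₀.
Ratio = 0.1155 / 0.0625 = 1.848.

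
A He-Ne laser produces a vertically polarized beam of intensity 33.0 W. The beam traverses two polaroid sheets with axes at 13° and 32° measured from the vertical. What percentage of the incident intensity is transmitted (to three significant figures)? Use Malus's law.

≈ 84.9%

By Malus's law, I₁ = 33.0 W · cos²(13°) = 31.33 W.
I₂ = I₁ · cos²(19°) = 31.33 · 0.894 = 28.01 W.
That is 84.88% of the incident intensity.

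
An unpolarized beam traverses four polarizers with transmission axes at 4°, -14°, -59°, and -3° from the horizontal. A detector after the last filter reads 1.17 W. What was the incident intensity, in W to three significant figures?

I₀ ≈ 16.5 W

Unpolarized light through the first polarizer → I₁ = ½ I₀, now polarized at 4°.
I₂ = I₁ cos²(-14° − 4°) = 0.5 I₀ · cos²(18°) = 0.4523 I₀.
I₃ = I₂ cos²(-59° + 14°) = 0.4523 I₀ · cos²(45°) = 0.2261 I₀.
I₄ = I₃ cos²(-3° + 59°) = 0.2261 I₀ · cos²(56°) = 0.07071 I₀.
So 1.17 W = 0.07071 I₀, giving I₀ = 1.17/0.07071 = 16.55 W.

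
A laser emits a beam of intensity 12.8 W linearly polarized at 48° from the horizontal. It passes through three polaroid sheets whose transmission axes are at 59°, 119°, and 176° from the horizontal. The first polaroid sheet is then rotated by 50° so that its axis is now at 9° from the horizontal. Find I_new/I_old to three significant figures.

Before rotation:
I₁ = I₀ cos²(59° − 48°) = I₀ cos²(11°) = 0.9636 I₀.
I₂ = I₁ cos²(119° − 59°) = 0.9636 I₀ · cos²(60°) = 0.2409 I₀.
I₃ = I₂ cos²(176° − 119°) = 0.2409 I₀ · cos²(57°) = 0.07146 I₀.
After rotation:
I₁ = I₀ cos²(9° − 48°) = I₀ cos²(39°) = 0.604 I₀.
Angle between axes 1 and 2: 70°. I₂ = 0.604 I₀ · cos²(70°) = 0.07065 I₀.
I₃ = I₂ cos²(176° − 119°) = 0.07065 I₀ · cos²(57°) = 0.02096 I₀.
Ratio = 0.02096 / 0.07146 = 0.2933.

I_new/I_old ≈ 0.293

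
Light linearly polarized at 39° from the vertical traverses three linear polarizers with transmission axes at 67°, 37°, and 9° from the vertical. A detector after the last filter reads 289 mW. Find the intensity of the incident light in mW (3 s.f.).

I₀ ≈ 634 mW

I₁ = I₀ cos²(67° − 39°) = I₀ cos²(28°) = 0.7796 I₀.
I₂ = I₁ cos²(37° − 67°) = 0.7796 I₀ · cos²(30°) = 0.5847 I₀.
I₃ = I₂ cos²(9° − 37°) = 0.5847 I₀ · cos²(28°) = 0.4558 I₀.
So 289 mW = 0.4558 I₀, giving I₀ = 289/0.4558 = 634 mW.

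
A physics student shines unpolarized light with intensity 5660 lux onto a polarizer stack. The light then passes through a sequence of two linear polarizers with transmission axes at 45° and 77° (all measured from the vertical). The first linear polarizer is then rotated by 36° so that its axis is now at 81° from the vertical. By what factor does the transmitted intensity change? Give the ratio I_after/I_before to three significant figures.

Before rotation:
Unpolarized light through the first polarizer → I₁ = ½ I₀, now polarized at 45°.
I₂ = I₁ cos²(77° − 45°) = 0.5 I₀ · cos²(32°) = 0.3596 I₀.
After rotation:
Unpolarized light through the first polarizer → I₁ = ½ I₀, now polarized at 81°.
I₂ = I₁ cos²(77° − 81°) = 0.5 I₀ · cos²(4°) = 0.4976 I₀.
Ratio = 0.4976 / 0.3596 = 1.384.

I_new/I_old ≈ 1.38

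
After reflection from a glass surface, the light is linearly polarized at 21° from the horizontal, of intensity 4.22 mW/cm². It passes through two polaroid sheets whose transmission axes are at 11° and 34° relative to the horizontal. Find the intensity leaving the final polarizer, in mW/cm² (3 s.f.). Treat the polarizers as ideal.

I ≈ 3.47 mW/cm²

I₁ = 4.22 mW/cm² · cos²(10°) = 4.093 mW/cm².
I₂ = I₁ · cos²(23°) = 4.093 · 0.8473 = 3.468 mW/cm².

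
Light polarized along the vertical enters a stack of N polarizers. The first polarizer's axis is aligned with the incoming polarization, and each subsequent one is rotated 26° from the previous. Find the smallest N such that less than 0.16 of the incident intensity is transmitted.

N = 10

First polarizer is aligned with the polarization: full transmission.
Each further stage multiplies by cos²(26°) = 0.8078.
After N polarizers: T = 0.8078^(N−1). Require T < 0.16 ⇒ N−1 > ln(0.16)/ln(0.8078) = 8.59, so N−1 ≥ 9 and N = 10.
Check: N=10 gives T = 0.1465 < 0.16; N=9 gives T = 0.1814.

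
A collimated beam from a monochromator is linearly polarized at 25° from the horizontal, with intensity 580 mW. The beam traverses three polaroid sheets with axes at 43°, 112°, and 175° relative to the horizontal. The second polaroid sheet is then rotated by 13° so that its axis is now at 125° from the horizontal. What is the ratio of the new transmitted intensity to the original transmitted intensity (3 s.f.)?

Before rotation:
By Malus's law, I₁ = I₀ cos²(43° − 25°) = I₀ cos²(18°) = 0.9045 I₀.
I₂ = I₁ cos²(112° − 43°) = 0.9045 I₀ · cos²(69°) = 0.1162 I₀.
I₃ = I₂ cos²(175° − 112°) = 0.1162 I₀ · cos²(63°) = 0.02394 I₀.
After rotation:
I₁ = I₀ cos²(43° − 25°) = I₀ cos²(18°) = 0.9045 I₀.
I₂ = I₁ cos²(125° − 43°) = 0.9045 I₀ · cos²(82°) = 0.01752 I₀.
I₃ = I₂ cos²(175° − 125°) = 0.01752 I₀ · cos²(50°) = 0.007239 I₀.
Ratio = 0.007239 / 0.02394 = 0.3023.

I_new/I_old ≈ 0.302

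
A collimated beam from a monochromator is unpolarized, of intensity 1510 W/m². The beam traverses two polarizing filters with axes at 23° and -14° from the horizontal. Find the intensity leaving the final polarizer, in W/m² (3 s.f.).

I ≈ 482 W/m²

Unpolarized light through the first polarizer → I₁ = 1510 W/m²/2 = 755 W/m², polarized at 23°.
I₂ = I₁ · cos²(37°) = 755 · 0.6378 = 481.6 W/m².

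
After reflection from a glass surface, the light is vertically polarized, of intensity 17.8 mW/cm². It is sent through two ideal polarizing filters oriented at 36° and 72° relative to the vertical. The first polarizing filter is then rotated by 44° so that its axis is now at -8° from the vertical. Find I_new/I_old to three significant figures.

Before rotation:
I₁ = I₀ cos²(36° − 0°) = I₀ cos²(36°) = 0.6545 I₀.
I₂ = I₁ cos²(72° − 36°) = 0.6545 I₀ · cos²(36°) = 0.4284 I₀.
After rotation:
I₁ = I₀ cos²(-8° − 0°) = I₀ cos²(8°) = 0.9806 I₀.
I₂ = I₁ cos²(72° + 8°) = 0.9806 I₀ · cos²(80°) = 0.02957 I₀.
Ratio = 0.02957 / 0.4284 = 0.06903.

I_new/I_old ≈ 0.0690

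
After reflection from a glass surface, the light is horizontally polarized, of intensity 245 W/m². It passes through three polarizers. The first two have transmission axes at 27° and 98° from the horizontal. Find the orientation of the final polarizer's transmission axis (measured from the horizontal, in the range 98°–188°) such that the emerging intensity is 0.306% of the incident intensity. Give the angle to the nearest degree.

By Malus's law, I₁ = I₀ cos²(27° − 0°) = I₀ cos²(27°) = 0.7939 I₀.
I₂ = I₁ cos²(98° − 27°) = 0.7939 I₀ · cos²(71°) = 0.08415 I₀.
Need I₃/I₀ = 0.00306, so cos²(θ − 98°) = 0.00306 / 0.08415 = 0.03636.
θ − 98° = arccos(√0.03636) = 79.0°, giving θ ≈ 98 + 79.0 = 177.0°.

θ ≈ 177°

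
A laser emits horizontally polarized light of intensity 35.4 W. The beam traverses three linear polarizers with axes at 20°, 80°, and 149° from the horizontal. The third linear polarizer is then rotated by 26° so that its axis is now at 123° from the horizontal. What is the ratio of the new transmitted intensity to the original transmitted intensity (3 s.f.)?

I_new/I_old ≈ 4.16

Before rotation:
By Malus's law, I₁ = I₀ cos²(20° − 0°) = I₀ cos²(20°) = 0.883 I₀.
I₂ = I₁ cos²(80° − 20°) = 0.883 I₀ · cos²(60°) = 0.2208 I₀.
I₃ = I₂ cos²(149° − 80°) = 0.2208 I₀ · cos²(69°) = 0.02835 I₀.
After rotation:
I₁ = I₀ cos²(20° − 0°) = I₀ cos²(20°) = 0.883 I₀.
I₂ = I₁ cos²(80° − 20°) = 0.883 I₀ · cos²(60°) = 0.2208 I₀.
I₃ = I₂ cos²(123° − 80°) = 0.2208 I₀ · cos²(43°) = 0.1181 I₀.
Ratio = 0.1181 / 0.02835 = 4.165.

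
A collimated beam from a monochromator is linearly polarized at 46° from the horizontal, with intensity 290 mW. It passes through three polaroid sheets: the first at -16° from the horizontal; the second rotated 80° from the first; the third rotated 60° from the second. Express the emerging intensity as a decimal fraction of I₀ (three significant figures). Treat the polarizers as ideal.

I/I₀ ≈ 0.00166

By Malus's law, I₁ = 290 mW · cos²(62°) = 63.92 mW.
I₂ = I₁ · cos²(80°) = 63.92 · 0.03015 = 1.927 mW.
I₃ = I₂ · cos²(60°) = 1.927 · 0.25 = 0.4818 mW.
Transmitted fraction = 0.001661.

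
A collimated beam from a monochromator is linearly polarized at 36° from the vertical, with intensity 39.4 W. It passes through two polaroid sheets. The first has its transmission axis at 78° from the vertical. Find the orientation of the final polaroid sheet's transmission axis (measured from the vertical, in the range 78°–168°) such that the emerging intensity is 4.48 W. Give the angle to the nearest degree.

By Malus's law, I₁ = I₀ cos²(78° − 36°) = I₀ cos²(42°) = 0.5523 I₀.
Target fraction: 4.48 / 39.4 W = 0.1137 of I₀.
Need I₂/I₀ = 0.1137, so cos²(θ − 78°) = 0.1137 / 0.5523 = 0.2059.
θ − 78° = arccos(√0.2059) = 63.0°, giving θ ≈ 78 + 63.0 = 141.0°.

θ ≈ 141°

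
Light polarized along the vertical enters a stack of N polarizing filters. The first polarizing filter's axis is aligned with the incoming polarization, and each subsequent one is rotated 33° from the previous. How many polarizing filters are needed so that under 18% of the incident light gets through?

First polarizer is aligned with the polarization: full transmission.
Each further stage multiplies by cos²(33°) = 0.7034.
After N polarizers: T = 0.7034^(N−1). Require T < 0.18 ⇒ N−1 > ln(0.18)/ln(0.7034) = 4.87, so N−1 ≥ 5 and N = 6.
Check: N=6 gives T = 0.1722 < 0.18; N=5 gives T = 0.2448.

N = 6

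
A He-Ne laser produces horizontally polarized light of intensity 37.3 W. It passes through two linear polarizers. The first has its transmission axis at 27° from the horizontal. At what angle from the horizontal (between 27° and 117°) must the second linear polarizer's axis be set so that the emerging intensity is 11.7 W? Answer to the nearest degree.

θ ≈ 78°

I₁ = I₀ cos²(27° − 0°) = I₀ cos²(27°) = 0.7939 I₀.
Target fraction: 11.7 / 37.3 W = 0.3137 of I₀.
Need I₂/I₀ = 0.3137, so cos²(θ − 27°) = 0.3137 / 0.7939 = 0.3951.
θ − 27° = arccos(√0.3951) = 51.1°, giving θ ≈ 27 + 51.1 = 78.1°.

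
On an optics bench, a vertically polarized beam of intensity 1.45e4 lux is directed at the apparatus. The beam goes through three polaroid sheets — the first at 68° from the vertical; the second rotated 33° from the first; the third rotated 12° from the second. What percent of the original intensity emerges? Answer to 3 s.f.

≈ 9.44%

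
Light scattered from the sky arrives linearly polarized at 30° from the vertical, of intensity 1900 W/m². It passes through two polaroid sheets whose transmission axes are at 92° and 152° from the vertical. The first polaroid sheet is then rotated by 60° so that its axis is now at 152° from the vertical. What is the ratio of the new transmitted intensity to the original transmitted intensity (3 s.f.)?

I_new/I_old ≈ 5.10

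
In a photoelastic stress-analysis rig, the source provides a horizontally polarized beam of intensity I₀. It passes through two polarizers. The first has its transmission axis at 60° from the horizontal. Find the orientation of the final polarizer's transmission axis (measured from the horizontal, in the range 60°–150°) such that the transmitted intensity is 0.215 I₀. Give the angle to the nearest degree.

By Malus's law, I₁ = I₀ cos²(60° − 0°) = I₀ cos²(60°) = 0.25 I₀.
Need I₂/I₀ = 0.215, so cos²(θ − 60°) = 0.215 / 0.25 = 0.86.
θ − 60° = arccos(√0.86) = 22.0°, giving θ ≈ 60 + 22.0 = 82.0°.

θ ≈ 82°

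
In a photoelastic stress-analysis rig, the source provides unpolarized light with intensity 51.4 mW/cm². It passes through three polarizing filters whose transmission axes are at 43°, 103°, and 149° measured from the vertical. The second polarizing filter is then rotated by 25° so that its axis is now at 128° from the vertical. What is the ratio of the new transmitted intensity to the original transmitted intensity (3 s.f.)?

I_new/I_old ≈ 0.0549

Before rotation:
Unpolarized light through the first polarizer → I₁ = ½ I₀, now polarized at 43°.
I₂ = I₁ cos²(103° − 43°) = 0.5 I₀ · cos²(60°) = 0.125 I₀.
I₃ = I₂ cos²(149° − 103°) = 0.125 I₀ · cos²(46°) = 0.06032 I₀.
After rotation:
Unpolarized light through the first polarizer → I₁ = ½ I₀, now polarized at 43°.
I₂ = I₁ cos²(128° − 43°) = 0.5 I₀ · cos²(85°) = 0.003798 I₀.
I₃ = I₂ cos²(149° − 128°) = 0.003798 I₀ · cos²(21°) = 0.00331 I₀.
Ratio = 0.00331 / 0.06032 = 0.05488.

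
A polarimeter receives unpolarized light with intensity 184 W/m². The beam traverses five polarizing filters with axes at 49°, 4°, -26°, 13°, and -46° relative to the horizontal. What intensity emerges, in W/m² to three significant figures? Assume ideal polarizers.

I ≈ 5.53 W/m²

Unpolarized light through the first polarizer → I₁ = 184 W/m²/2 = 92 W/m², polarized at 49°.
I₂ = I₁ · cos²(45°) = 92 · 0.5 = 46 W/m².
I₃ = I₂ · cos²(30°) = 46 · 0.75 = 34.5 W/m².
I₄ = I₃ · cos²(39°) = 34.5 · 0.604 = 20.84 W/m².
I₅ = I₄ · cos²(59°) = 20.84 · 0.2653 = 5.527 W/m².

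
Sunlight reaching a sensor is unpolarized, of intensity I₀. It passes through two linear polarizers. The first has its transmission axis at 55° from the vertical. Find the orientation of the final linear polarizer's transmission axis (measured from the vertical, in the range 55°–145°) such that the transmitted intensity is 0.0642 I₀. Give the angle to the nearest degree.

θ ≈ 124°

Unpolarized light through the first polarizer → I₁ = ½ I₀, now polarized at 55°.
Need I₂/I₀ = 0.0642, so cos²(θ − 55°) = 0.0642 / 0.5 = 0.1284.
θ − 55° = arccos(√0.1284) = 69.0°, giving θ ≈ 55 + 69.0 = 124.0°.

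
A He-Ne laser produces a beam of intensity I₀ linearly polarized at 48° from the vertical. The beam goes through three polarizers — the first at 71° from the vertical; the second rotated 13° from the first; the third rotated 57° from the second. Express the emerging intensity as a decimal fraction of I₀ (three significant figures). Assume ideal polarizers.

≈ 0.239 I₀

By Malus's law, I₁ = I₀ cos²(71° − 48°) = I₀ cos²(23°) = 0.8473 I₀.
I₂ = I₁ cos²(13°) = 0.8473 · 0.9494 I₀ = 0.8045 I₀.
I₃ = I₂ cos²(57°) = 0.8045 · 0.2966 I₀ = 0.2386 I₀.
Transmitted fraction = 0.2386.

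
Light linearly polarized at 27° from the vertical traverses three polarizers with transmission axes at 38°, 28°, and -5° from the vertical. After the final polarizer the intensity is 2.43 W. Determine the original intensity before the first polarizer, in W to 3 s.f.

I₀ ≈ 3.70 W

By Malus's law, I₁ = I₀ cos²(38° − 27°) = I₀ cos²(11°) = 0.9636 I₀.
I₂ = I₁ cos²(28° − 38°) = 0.9636 I₀ · cos²(10°) = 0.9345 I₀.
I₃ = I₂ cos²(-5° − 28°) = 0.9345 I₀ · cos²(33°) = 0.6573 I₀.
So 2.43 W = 0.6573 I₀, giving I₀ = 2.43/0.6573 = 3.697 W.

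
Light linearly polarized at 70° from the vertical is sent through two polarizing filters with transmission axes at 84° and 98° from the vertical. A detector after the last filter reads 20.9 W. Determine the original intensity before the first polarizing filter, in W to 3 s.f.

I₁ = I₀ cos²(84° − 70°) = I₀ cos²(14°) = 0.9415 I₀.
I₂ = I₁ cos²(98° − 84°) = 0.9415 I₀ · cos²(14°) = 0.8864 I₀.
So 20.9 W = 0.8864 I₀, giving I₀ = 20.9/0.8864 = 23.58 W.

I₀ ≈ 23.6 W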